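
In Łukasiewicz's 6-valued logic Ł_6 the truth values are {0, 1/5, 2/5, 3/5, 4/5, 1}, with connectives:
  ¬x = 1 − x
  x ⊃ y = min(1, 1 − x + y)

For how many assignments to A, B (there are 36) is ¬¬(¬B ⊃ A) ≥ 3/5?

value 1: 21 assignments (counts)
value 4/5: 5 assignments (counts)
value 3/5: 4 assignments (counts)
value 2/5: 3 assignments
value 1/5: 2 assignments
value 0: 1 assignment
So 30 of the 36 assignments meet the threshold.

30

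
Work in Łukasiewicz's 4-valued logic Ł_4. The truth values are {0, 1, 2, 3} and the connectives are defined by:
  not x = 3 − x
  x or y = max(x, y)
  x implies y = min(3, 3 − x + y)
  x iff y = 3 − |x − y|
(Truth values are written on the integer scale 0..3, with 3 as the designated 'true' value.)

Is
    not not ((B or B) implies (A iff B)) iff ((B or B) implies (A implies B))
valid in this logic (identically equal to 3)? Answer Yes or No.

No

Counterexample: take A = 0, B = 2.
B or B = 2 or 2 = 2
A iff B = 0 iff 2 = 1
(B or B) implies (A iff B) = 2 implies 1 = 2
not ((B or B) implies (A iff B)) = not 2 = 1
not not ((B or B) implies (A iff B)) = not 1 = 2
B or B = 2 or 2 = 2
A implies B = 0 implies 2 = 3
(B or B) implies (A implies B) = 2 implies 3 = 3
not not ((B or B) implies (A iff B)) iff ((B or B) implies (A implies B)) = 2 iff 3 = 2
This gives 2 ≠ 3.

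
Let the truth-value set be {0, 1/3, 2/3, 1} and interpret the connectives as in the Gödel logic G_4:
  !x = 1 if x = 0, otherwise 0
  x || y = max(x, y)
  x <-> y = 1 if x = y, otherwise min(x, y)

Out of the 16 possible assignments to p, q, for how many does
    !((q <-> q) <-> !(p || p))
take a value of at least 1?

12

p = 0, q = 0 ↦ 0  <
p = 0, q = 1/3 ↦ 0  <
p = 0, q = 2/3 ↦ 0  <
p = 0, q = 1 ↦ 0  <
p = 1/3, q = 0 ↦ 1  ≥
p = 1/3, q = 1/3 ↦ 1  ≥
p = 1/3, q = 2/3 ↦ 1  ≥
p = 1/3, q = 1 ↦ 1  ≥
p = 2/3, q = 0 ↦ 1  ≥
p = 2/3, q = 1/3 ↦ 1  ≥
p = 2/3, q = 2/3 ↦ 1  ≥
p = 2/3, q = 1 ↦ 1  ≥
p = 1, q = 0 ↦ 1  ≥
p = 1, q = 1/3 ↦ 1  ≥
p = 1, q = 2/3 ↦ 1  ≥
p = 1, q = 1 ↦ 1  ≥
So 12 of the 16 assignments meet the threshold.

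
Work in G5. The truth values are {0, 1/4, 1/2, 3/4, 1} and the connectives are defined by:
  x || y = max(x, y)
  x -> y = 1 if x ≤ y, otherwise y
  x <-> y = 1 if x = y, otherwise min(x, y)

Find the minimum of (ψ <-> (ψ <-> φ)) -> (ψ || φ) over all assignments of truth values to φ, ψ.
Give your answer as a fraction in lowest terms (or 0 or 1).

Take φ = 1/4, ψ = 0:
ψ <-> φ = 0 <-> 1/4 = 0
ψ <-> (ψ <-> φ) = 0 <-> 0 = 1
ψ || φ = 0 || 1/4 = 1/4
(ψ <-> (ψ <-> φ)) -> (ψ || φ) = 1 -> 1/4 = 1/4
No assignment yields a value below 1/4, so this is the minimum.

1/4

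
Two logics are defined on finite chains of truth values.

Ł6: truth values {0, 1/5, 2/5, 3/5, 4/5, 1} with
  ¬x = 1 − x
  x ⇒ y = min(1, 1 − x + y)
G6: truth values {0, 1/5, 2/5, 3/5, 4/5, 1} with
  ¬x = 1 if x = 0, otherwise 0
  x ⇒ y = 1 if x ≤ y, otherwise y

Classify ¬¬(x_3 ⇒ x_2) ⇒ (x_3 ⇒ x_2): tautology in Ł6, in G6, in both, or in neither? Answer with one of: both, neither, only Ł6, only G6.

In Ł6: every assignment gives 1 — tautology.
In G6: at x_2 = 1/5, x_3 = 2/5 the value is 1/5 — not a tautology.

only Ł6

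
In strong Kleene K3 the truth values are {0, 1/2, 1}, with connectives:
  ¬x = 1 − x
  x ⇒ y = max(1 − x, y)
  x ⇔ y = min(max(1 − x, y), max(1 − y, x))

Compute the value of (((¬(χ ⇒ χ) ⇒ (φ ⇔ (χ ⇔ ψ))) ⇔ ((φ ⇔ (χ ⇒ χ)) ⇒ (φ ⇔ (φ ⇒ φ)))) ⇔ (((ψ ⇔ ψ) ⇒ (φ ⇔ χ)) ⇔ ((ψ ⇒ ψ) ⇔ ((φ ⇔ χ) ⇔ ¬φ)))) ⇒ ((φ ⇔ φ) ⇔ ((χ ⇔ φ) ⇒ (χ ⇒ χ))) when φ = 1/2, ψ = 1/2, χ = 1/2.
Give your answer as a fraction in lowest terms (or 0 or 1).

1/2

χ ⇒ χ = 1/2 ⇒ 1/2 = 1/2
¬(χ ⇒ χ) = ¬1/2 = 1/2
χ ⇔ ψ = 1/2 ⇔ 1/2 = 1/2
φ ⇔ (χ ⇔ ψ) = 1/2 ⇔ 1/2 = 1/2
¬(χ ⇒ χ) ⇒ (φ ⇔ (χ ⇔ ψ)) = 1/2 ⇒ 1/2 = 1/2
χ ⇒ χ = 1/2 ⇒ 1/2 = 1/2
φ ⇔ (χ ⇒ χ) = 1/2 ⇔ 1/2 = 1/2
φ ⇒ φ = 1/2 ⇒ 1/2 = 1/2
φ ⇔ (φ ⇒ φ) = 1/2 ⇔ 1/2 = 1/2
(φ ⇔ (χ ⇒ χ)) ⇒ (φ ⇔ (φ ⇒ φ)) = 1/2 ⇒ 1/2 = 1/2
(¬(χ ⇒ χ) ⇒ (φ ⇔ (χ ⇔ ψ))) ⇔ ((φ ⇔ (χ ⇒ χ)) ⇒ (φ ⇔ (φ ⇒ φ))) = 1/2 ⇔ 1/2 = 1/2
ψ ⇔ ψ = 1/2 ⇔ 1/2 = 1/2
φ ⇔ χ = 1/2 ⇔ 1/2 = 1/2
(ψ ⇔ ψ) ⇒ (φ ⇔ χ) = 1/2 ⇒ 1/2 = 1/2
ψ ⇒ ψ = 1/2 ⇒ 1/2 = 1/2
φ ⇔ χ = 1/2 ⇔ 1/2 = 1/2
¬φ = ¬1/2 = 1/2
(φ ⇔ χ) ⇔ ¬φ = 1/2 ⇔ 1/2 = 1/2
(ψ ⇒ ψ) ⇔ ((φ ⇔ χ) ⇔ ¬φ) = 1/2 ⇔ 1/2 = 1/2
((ψ ⇔ ψ) ⇒ (φ ⇔ χ)) ⇔ ((ψ ⇒ ψ) ⇔ ((φ ⇔ χ) ⇔ ¬φ)) = 1/2 ⇔ 1/2 = 1/2
((¬(χ ⇒ χ) ⇒ (φ ⇔ (χ ⇔ ψ))) ⇔ ((φ ⇔ (χ ⇒ χ)) ⇒ (φ ⇔ (φ ⇒ φ)))) ⇔ (((ψ ⇔ ψ) ⇒ (φ ⇔ χ)) ⇔ ((ψ ⇒ ψ) ⇔ ((φ ⇔ χ) ⇔ ¬φ))) = 1/2 ⇔ 1/2 = 1/2
φ ⇔ φ = 1/2 ⇔ 1/2 = 1/2
χ ⇔ φ = 1/2 ⇔ 1/2 = 1/2
χ ⇒ χ = 1/2 ⇒ 1/2 = 1/2
(χ ⇔ φ) ⇒ (χ ⇒ χ) = 1/2 ⇒ 1/2 = 1/2
(φ ⇔ φ) ⇔ ((χ ⇔ φ) ⇒ (χ ⇒ χ)) = 1/2 ⇔ 1/2 = 1/2
(((¬(χ ⇒ χ) ⇒ (φ ⇔ (χ ⇔ ψ))) ⇔ ((φ ⇔ (χ ⇒ χ)) ⇒ (φ ⇔ (φ ⇒ φ)))) ⇔ (((ψ ⇔ ψ) ⇒ (φ ⇔ χ)) ⇔ ((ψ ⇒ ψ) ⇔ ((φ ⇔ χ) ⇔ ¬φ)))) ⇒ ((φ ⇔ φ) ⇔ ((χ ⇔ φ) ⇒ (χ ⇒ χ))) = 1/2 ⇒ 1/2 = 1/2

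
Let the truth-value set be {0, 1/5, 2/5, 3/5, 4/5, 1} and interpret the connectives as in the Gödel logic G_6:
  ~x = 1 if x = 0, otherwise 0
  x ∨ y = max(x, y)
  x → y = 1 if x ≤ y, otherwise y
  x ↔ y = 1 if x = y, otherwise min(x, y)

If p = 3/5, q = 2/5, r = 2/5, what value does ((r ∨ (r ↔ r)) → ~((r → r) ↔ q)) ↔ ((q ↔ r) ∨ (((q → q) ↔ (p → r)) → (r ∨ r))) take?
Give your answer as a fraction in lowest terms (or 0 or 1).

r ↔ r = 2/5 ↔ 2/5 = 1
r ∨ (r ↔ r) = 2/5 ∨ 1 = 1
r → r = 2/5 → 2/5 = 1
(r → r) ↔ q = 1 ↔ 2/5 = 2/5
~((r → r) ↔ q) = ~2/5 = 0
(r ∨ (r ↔ r)) → ~((r → r) ↔ q) = 1 → 0 = 0
q ↔ r = 2/5 ↔ 2/5 = 1
q → q = 2/5 → 2/5 = 1
p → r = 3/5 → 2/5 = 2/5
(q → q) ↔ (p → r) = 1 ↔ 2/5 = 2/5
r ∨ r = 2/5 ∨ 2/5 = 2/5
((q → q) ↔ (p → r)) → (r ∨ r) = 2/5 → 2/5 = 1
(q ↔ r) ∨ (((q → q) ↔ (p → r)) → (r ∨ r)) = 1 ∨ 1 = 1
((r ∨ (r ↔ r)) → ~((r → r) ↔ q)) ↔ ((q ↔ r) ∨ (((q → q) ↔ (p → r)) → (r ∨ r))) = 0 ↔ 1 = 0

0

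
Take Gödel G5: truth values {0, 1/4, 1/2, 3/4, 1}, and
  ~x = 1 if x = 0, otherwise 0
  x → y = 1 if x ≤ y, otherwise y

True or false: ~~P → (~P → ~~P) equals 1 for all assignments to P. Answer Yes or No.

P = 0 ↦ 1
P = 1/4 ↦ 1
P = 1/2 ↦ 1
P = 3/4 ↦ 1
P = 1 ↦ 1
Every assignment gives a value ≥ 1.

Yes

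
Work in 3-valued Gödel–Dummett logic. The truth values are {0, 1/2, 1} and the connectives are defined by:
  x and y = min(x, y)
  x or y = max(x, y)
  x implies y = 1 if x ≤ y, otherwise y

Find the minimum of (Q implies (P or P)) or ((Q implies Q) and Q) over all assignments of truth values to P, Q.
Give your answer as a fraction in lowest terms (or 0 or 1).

1/2

Take P = 0, Q = 1/2:
P or P = 0 or 0 = 0
Q implies (P or P) = 1/2 implies 0 = 0
Q implies Q = 1/2 implies 1/2 = 1
(Q implies Q) and Q = 1 and 1/2 = 1/2
(Q implies (P or P)) or ((Q implies Q) and Q) = 0 or 1/2 = 1/2
No assignment yields a value below 1/2, so this is the minimum.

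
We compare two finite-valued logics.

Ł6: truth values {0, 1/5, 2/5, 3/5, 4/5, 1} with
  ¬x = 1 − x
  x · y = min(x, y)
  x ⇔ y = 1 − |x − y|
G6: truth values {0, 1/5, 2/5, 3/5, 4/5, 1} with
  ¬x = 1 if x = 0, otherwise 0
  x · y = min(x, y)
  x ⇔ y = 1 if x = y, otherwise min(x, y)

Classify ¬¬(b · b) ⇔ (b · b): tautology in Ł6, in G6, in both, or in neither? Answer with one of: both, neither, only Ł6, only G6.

In Ł6: every assignment gives 1 — tautology.
In G6: at b = 1/5 the value is 1/5 — not a tautology.

only Ł6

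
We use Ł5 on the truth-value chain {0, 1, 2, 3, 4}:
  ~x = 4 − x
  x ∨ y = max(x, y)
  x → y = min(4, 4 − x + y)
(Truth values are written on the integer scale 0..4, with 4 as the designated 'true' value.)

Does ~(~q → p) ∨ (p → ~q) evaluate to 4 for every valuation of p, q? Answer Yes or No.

Counterexample: take p = 1, q = 4.
~q = ~4 = 0
~q → p = 0 → 1 = 4
~(~q → p) = ~4 = 0
p → ~q = 1 → 0 = 3
~(~q → p) ∨ (p → ~q) = 0 ∨ 3 = 3
This gives 3 ≠ 4.

No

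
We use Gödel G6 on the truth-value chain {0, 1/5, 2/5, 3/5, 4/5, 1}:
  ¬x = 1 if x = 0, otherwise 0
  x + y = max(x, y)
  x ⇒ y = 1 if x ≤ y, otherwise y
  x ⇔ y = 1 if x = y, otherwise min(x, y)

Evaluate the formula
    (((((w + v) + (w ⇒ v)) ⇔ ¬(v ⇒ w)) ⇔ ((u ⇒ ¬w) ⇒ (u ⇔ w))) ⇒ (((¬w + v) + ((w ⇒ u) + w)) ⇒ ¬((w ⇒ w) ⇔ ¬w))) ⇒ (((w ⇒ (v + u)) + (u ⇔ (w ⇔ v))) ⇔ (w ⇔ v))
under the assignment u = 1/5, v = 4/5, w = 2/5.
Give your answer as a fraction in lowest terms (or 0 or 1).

2/5

w + v = 2/5 + 4/5 = 4/5
w ⇒ v = 2/5 ⇒ 4/5 = 1
(w + v) + (w ⇒ v) = 4/5 + 1 = 1
v ⇒ w = 4/5 ⇒ 2/5 = 2/5
¬(v ⇒ w) = ¬2/5 = 0
((w + v) + (w ⇒ v)) ⇔ ¬(v ⇒ w) = 1 ⇔ 0 = 0
¬w = ¬2/5 = 0
u ⇒ ¬w = 1/5 ⇒ 0 = 0
u ⇔ w = 1/5 ⇔ 2/5 = 1/5
(u ⇒ ¬w) ⇒ (u ⇔ w) = 0 ⇒ 1/5 = 1
(((w + v) + (w ⇒ v)) ⇔ ¬(v ⇒ w)) ⇔ ((u ⇒ ¬w) ⇒ (u ⇔ w)) = 0 ⇔ 1 = 0
¬w = ¬2/5 = 0
¬w + v = 0 + 4/5 = 4/5
w ⇒ u = 2/5 ⇒ 1/5 = 1/5
(w ⇒ u) + w = 1/5 + 2/5 = 2/5
(¬w + v) + ((w ⇒ u) + w) = 4/5 + 2/5 = 4/5
w ⇒ w = 2/5 ⇒ 2/5 = 1
¬w = ¬2/5 = 0
(w ⇒ w) ⇔ ¬w = 1 ⇔ 0 = 0
¬((w ⇒ w) ⇔ ¬w) = ¬0 = 1
((¬w + v) + ((w ⇒ u) + w)) ⇒ ¬((w ⇒ w) ⇔ ¬w) = 4/5 ⇒ 1 = 1
((((w + v) + (w ⇒ v)) ⇔ ¬(v ⇒ w)) ⇔ ((u ⇒ ¬w) ⇒ (u ⇔ w))) ⇒ (((¬w + v) + ((w ⇒ u) + w)) ⇒ ¬((w ⇒ w) ⇔ ¬w)) = 0 ⇒ 1 = 1
v + u = 4/5 + 1/5 = 4/5
w ⇒ (v + u) = 2/5 ⇒ 4/5 = 1
w ⇔ v = 2/5 ⇔ 4/5 = 2/5
u ⇔ (w ⇔ v) = 1/5 ⇔ 2/5 = 1/5
(w ⇒ (v + u)) + (u ⇔ (w ⇔ v)) = 1 + 1/5 = 1
w ⇔ v = 2/5 ⇔ 4/5 = 2/5
((w ⇒ (v + u)) + (u ⇔ (w ⇔ v))) ⇔ (w ⇔ v) = 1 ⇔ 2/5 = 2/5
(((((w + v) + (w ⇒ v)) ⇔ ¬(v ⇒ w)) ⇔ ((u ⇒ ¬w) ⇒ (u ⇔ w))) ⇒ (((¬w + v) + ((w ⇒ u) + w)) ⇒ ¬((w ⇒ w) ⇔ ¬w))) ⇒ (((w ⇒ (v + u)) + (u ⇔ (w ⇔ v))) ⇔ (w ⇔ v)) = 1 ⇒ 2/5 = 2/5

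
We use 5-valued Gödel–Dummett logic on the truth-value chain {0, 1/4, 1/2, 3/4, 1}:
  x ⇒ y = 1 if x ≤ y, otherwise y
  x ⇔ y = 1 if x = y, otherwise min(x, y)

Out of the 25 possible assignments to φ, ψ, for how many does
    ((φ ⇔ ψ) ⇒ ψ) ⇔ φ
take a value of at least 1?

9

value 1: 9 assignments (counts)
value 3/4: 4 assignments
value 1/2: 4 assignments
value 1/4: 4 assignments
value 0: 4 assignments
So 9 of the 25 assignments meet the threshold.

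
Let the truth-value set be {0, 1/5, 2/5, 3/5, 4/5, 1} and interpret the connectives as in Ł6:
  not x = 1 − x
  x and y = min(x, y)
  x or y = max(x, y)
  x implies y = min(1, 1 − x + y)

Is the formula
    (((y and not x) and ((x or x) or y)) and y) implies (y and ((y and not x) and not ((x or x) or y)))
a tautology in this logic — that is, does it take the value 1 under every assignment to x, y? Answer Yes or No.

Counterexample: take x = 0, y = 3/5.
not x = not 0 = 1
y and not x = 3/5 and 1 = 3/5
x or x = 0 or 0 = 0
(x or x) or y = 0 or 3/5 = 3/5
(y and not x) and ((x or x) or y) = 3/5 and 3/5 = 3/5
((y and not x) and ((x or x) or y)) and y = 3/5 and 3/5 = 3/5
not x = not 0 = 1
y and not x = 3/5 and 1 = 3/5
x or x = 0 or 0 = 0
(x or x) or y = 0 or 3/5 = 3/5
not ((x or x) or y) = not 3/5 = 2/5
(y and not x) and not ((x or x) or y) = 3/5 and 2/5 = 2/5
y and ((y and not x) and not ((x or x) or y)) = 3/5 and 2/5 = 2/5
(((y and not x) and ((x or x) or y)) and y) implies (y and ((y and not x) and not ((x or x) or y))) = 3/5 implies 2/5 = 4/5
This gives 4/5 ≠ 1.

No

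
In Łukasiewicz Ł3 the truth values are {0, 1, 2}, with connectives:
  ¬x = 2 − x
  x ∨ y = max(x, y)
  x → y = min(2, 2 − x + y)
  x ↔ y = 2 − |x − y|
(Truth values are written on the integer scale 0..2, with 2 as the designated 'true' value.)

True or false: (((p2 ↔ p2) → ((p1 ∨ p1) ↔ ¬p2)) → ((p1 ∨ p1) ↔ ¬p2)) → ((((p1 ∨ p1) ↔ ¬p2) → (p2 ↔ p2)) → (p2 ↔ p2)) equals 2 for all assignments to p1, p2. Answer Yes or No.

Yes

p1 = 0, p2 = 0 ↦ 2
p1 = 0, p2 = 1 ↦ 2
p1 = 0, p2 = 2 ↦ 2
p1 = 1, p2 = 0 ↦ 2
p1 = 1, p2 = 1 ↦ 2
p1 = 1, p2 = 2 ↦ 2
p1 = 2, p2 = 0 ↦ 2
p1 = 2, p2 = 1 ↦ 2
p1 = 2, p2 = 2 ↦ 2
Every assignment gives a value ≥ 2.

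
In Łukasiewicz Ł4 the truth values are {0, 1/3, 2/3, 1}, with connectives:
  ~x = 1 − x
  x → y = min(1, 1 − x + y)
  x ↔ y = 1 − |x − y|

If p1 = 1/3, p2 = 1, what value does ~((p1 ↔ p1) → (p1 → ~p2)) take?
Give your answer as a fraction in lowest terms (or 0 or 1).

1/3

p1 ↔ p1 = 1/3 ↔ 1/3 = 1
~p2 = ~1 = 0
p1 → ~p2 = 1/3 → 0 = 2/3
(p1 ↔ p1) → (p1 → ~p2) = 1 → 2/3 = 2/3
~((p1 ↔ p1) → (p1 → ~p2)) = ~2/3 = 1/3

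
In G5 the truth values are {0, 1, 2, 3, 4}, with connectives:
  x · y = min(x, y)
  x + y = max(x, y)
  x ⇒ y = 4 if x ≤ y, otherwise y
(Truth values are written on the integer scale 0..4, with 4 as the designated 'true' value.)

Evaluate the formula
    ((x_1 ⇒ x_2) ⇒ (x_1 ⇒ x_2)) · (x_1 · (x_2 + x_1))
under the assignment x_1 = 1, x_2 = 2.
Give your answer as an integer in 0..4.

x_1 ⇒ x_2 = 1 ⇒ 2 = 4
x_1 ⇒ x_2 = 1 ⇒ 2 = 4
(x_1 ⇒ x_2) ⇒ (x_1 ⇒ x_2) = 4 ⇒ 4 = 4
x_2 + x_1 = 2 + 1 = 2
x_1 · (x_2 + x_1) = 1 · 2 = 1
((x_1 ⇒ x_2) ⇒ (x_1 ⇒ x_2)) · (x_1 · (x_2 + x_1)) = 4 · 1 = 1

1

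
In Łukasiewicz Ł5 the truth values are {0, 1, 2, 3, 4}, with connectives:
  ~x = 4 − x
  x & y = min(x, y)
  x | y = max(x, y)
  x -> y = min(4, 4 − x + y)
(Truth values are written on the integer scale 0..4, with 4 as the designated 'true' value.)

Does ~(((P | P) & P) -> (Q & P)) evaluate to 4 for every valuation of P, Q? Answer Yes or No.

Counterexample: take P = 0, Q = 0.
P | P = 0 | 0 = 0
(P | P) & P = 0 & 0 = 0
Q & P = 0 & 0 = 0
((P | P) & P) -> (Q & P) = 0 -> 0 = 4
~(((P | P) & P) -> (Q & P)) = ~4 = 0
This gives 0 ≠ 4.

No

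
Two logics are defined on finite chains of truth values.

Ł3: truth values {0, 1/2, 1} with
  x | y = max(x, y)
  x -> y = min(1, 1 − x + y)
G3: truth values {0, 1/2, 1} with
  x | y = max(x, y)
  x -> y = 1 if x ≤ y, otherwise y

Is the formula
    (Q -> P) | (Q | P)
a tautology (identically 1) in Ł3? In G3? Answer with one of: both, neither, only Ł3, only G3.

In Ł3: at P = 0, Q = 1/2 the value is 1/2 — not a tautology.
In G3: at P = 0, Q = 1/2 the value is 1/2 — not a tautology.

neither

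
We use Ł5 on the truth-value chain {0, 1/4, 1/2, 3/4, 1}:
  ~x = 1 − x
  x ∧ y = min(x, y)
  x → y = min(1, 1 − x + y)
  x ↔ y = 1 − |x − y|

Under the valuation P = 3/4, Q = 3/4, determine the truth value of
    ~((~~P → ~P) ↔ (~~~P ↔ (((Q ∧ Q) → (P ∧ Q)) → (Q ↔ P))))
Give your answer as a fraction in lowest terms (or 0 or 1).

~P = ~3/4 = 1/4
~~P = ~1/4 = 3/4
~P = ~3/4 = 1/4
~~P → ~P = 3/4 → 1/4 = 1/2
~P = ~3/4 = 1/4
~~P = ~1/4 = 3/4
~~~P = ~3/4 = 1/4
Q ∧ Q = 3/4 ∧ 3/4 = 3/4
P ∧ Q = 3/4 ∧ 3/4 = 3/4
(Q ∧ Q) → (P ∧ Q) = 3/4 → 3/4 = 1
Q ↔ P = 3/4 ↔ 3/4 = 1
((Q ∧ Q) → (P ∧ Q)) → (Q ↔ P) = 1 → 1 = 1
~~~P ↔ (((Q ∧ Q) → (P ∧ Q)) → (Q ↔ P)) = 1/4 ↔ 1 = 1/4
(~~P → ~P) ↔ (~~~P ↔ (((Q ∧ Q) → (P ∧ Q)) → (Q ↔ P))) = 1/2 ↔ 1/4 = 3/4
~((~~P → ~P) ↔ (~~~P ↔ (((Q ∧ Q) → (P ∧ Q)) → (Q ↔ P)))) = ~3/4 = 1/4

1/4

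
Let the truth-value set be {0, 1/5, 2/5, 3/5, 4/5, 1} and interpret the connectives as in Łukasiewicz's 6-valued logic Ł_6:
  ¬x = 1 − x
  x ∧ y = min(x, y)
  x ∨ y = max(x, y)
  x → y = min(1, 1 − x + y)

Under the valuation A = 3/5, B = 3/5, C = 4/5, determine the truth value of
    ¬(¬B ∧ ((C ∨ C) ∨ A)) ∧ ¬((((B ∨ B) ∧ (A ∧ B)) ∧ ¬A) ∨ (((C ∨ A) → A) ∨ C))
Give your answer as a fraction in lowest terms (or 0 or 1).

1/5

¬B = ¬3/5 = 2/5
C ∨ C = 4/5 ∨ 4/5 = 4/5
(C ∨ C) ∨ A = 4/5 ∨ 3/5 = 4/5
¬B ∧ ((C ∨ C) ∨ A) = 2/5 ∧ 4/5 = 2/5
¬(¬B ∧ ((C ∨ C) ∨ A)) = ¬2/5 = 3/5
B ∨ B = 3/5 ∨ 3/5 = 3/5
A ∧ B = 3/5 ∧ 3/5 = 3/5
(B ∨ B) ∧ (A ∧ B) = 3/5 ∧ 3/5 = 3/5
¬A = ¬3/5 = 2/5
((B ∨ B) ∧ (A ∧ B)) ∧ ¬A = 3/5 ∧ 2/5 = 2/5
C ∨ A = 4/5 ∨ 3/5 = 4/5
(C ∨ A) → A = 4/5 → 3/5 = 4/5
((C ∨ A) → A) ∨ C = 4/5 ∨ 4/5 = 4/5
(((B ∨ B) ∧ (A ∧ B)) ∧ ¬A) ∨ (((C ∨ A) → A) ∨ C) = 2/5 ∨ 4/5 = 4/5
¬((((B ∨ B) ∧ (A ∧ B)) ∧ ¬A) ∨ (((C ∨ A) → A) ∨ C)) = ¬4/5 = 1/5
¬(¬B ∧ ((C ∨ C) ∨ A)) ∧ ¬((((B ∨ B) ∧ (A ∧ B)) ∧ ¬A) ∨ (((C ∨ A) → A) ∨ C)) = 3/5 ∧ 1/5 = 1/5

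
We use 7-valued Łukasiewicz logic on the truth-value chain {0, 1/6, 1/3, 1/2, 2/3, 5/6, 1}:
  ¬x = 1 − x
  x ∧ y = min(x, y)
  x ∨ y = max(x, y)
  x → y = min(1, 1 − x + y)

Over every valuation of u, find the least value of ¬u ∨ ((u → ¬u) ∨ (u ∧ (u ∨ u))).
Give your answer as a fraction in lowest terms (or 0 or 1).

Take u = 2/3:
¬u = ¬2/3 = 1/3
¬u = ¬2/3 = 1/3
u → ¬u = 2/3 → 1/3 = 2/3
u ∨ u = 2/3 ∨ 2/3 = 2/3
u ∧ (u ∨ u) = 2/3 ∧ 2/3 = 2/3
(u → ¬u) ∨ (u ∧ (u ∨ u)) = 2/3 ∨ 2/3 = 2/3
¬u ∨ ((u → ¬u) ∨ (u ∧ (u ∨ u))) = 1/3 ∨ 2/3 = 2/3
No assignment yields a value below 2/3, so this is the minimum.

2/3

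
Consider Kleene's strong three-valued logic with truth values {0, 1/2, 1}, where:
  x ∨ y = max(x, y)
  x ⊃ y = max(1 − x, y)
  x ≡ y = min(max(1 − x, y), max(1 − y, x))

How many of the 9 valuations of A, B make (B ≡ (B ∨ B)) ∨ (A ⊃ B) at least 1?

A = 0, B = 0 ↦ 1  ≥
A = 0, B = 1/2 ↦ 1  ≥
A = 0, B = 1 ↦ 1  ≥
A = 1/2, B = 0 ↦ 1  ≥
A = 1/2, B = 1/2 ↦ 1/2  <
A = 1/2, B = 1 ↦ 1  ≥
A = 1, B = 0 ↦ 1  ≥
A = 1, B = 1/2 ↦ 1/2  <
A = 1, B = 1 ↦ 1  ≥
So 7 of the 9 assignments meet the threshold.

7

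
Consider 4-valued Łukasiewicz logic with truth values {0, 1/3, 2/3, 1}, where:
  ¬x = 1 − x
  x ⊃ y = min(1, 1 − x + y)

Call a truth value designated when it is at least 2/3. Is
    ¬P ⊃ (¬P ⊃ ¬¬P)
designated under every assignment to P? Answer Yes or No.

Counterexample: take P = 0.
¬P = ¬0 = 1
¬P = ¬0 = 1
¬P = ¬0 = 1
¬¬P = ¬1 = 0
¬P ⊃ ¬¬P = 1 ⊃ 0 = 0
¬P ⊃ (¬P ⊃ ¬¬P) = 1 ⊃ 0 = 0
This gives 0, which is below 2/3.

No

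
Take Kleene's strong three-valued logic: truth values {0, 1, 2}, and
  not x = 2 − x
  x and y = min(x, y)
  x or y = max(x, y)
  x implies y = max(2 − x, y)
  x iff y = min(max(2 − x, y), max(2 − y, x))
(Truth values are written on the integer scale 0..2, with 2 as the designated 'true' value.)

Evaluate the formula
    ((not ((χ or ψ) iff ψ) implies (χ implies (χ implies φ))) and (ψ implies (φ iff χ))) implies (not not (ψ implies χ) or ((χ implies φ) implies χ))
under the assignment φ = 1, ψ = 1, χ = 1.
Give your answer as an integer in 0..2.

χ or ψ = 1 or 1 = 1
(χ or ψ) iff ψ = 1 iff 1 = 1
not ((χ or ψ) iff ψ) = not 1 = 1
χ implies φ = 1 implies 1 = 1
χ implies (χ implies φ) = 1 implies 1 = 1
not ((χ or ψ) iff ψ) implies (χ implies (χ implies φ)) = 1 implies 1 = 1
φ iff χ = 1 iff 1 = 1
ψ implies (φ iff χ) = 1 implies 1 = 1
(not ((χ or ψ) iff ψ) implies (χ implies (χ implies φ))) and (ψ implies (φ iff χ)) = 1 and 1 = 1
ψ implies χ = 1 implies 1 = 1
not (ψ implies χ) = not 1 = 1
not not (ψ implies χ) = not 1 = 1
χ implies φ = 1 implies 1 = 1
(χ implies φ) implies χ = 1 implies 1 = 1
not not (ψ implies χ) or ((χ implies φ) implies χ) = 1 or 1 = 1
((not ((χ or ψ) iff ψ) implies (χ implies (χ implies φ))) and (ψ implies (φ iff χ))) implies (not not (ψ implies χ) or ((χ implies φ) implies χ)) = 1 implies 1 = 1

1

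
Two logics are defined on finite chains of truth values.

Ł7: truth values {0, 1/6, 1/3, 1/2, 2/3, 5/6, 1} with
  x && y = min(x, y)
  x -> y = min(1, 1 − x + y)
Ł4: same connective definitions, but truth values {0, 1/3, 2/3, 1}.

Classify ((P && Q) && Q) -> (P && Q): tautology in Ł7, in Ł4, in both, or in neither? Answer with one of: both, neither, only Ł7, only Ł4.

both

In Ł7: every assignment gives 1 — tautology.
In Ł4: every assignment gives 1 — tautology.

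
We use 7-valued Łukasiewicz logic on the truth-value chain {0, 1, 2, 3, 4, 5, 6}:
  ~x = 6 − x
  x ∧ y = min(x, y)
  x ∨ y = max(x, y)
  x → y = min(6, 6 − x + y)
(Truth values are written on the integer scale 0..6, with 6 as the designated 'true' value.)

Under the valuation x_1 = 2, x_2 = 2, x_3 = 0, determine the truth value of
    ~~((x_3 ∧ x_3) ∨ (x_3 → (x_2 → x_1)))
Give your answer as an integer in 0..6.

6

x_3 ∧ x_3 = 0 ∧ 0 = 0
x_2 → x_1 = 2 → 2 = 6
x_3 → (x_2 → x_1) = 0 → 6 = 6
(x_3 ∧ x_3) ∨ (x_3 → (x_2 → x_1)) = 0 ∨ 6 = 6
~((x_3 ∧ x_3) ∨ (x_3 → (x_2 → x_1))) = ~6 = 0
~~((x_3 ∧ x_3) ∨ (x_3 → (x_2 → x_1))) = ~0 = 6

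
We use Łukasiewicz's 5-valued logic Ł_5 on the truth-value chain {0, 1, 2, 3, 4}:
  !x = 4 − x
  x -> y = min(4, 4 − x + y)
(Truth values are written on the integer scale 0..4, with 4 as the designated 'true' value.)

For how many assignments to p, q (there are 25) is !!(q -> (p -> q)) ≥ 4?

value 4: 25 assignments (counts)
So 25 of the 25 assignments meet the threshold.

25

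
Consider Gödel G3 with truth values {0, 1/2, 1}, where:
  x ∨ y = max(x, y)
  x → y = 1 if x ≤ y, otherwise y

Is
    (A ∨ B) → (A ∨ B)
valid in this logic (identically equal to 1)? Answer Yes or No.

Yes

A = 0, B = 0 ↦ 1
A = 0, B = 1/2 ↦ 1
A = 0, B = 1 ↦ 1
A = 1/2, B = 0 ↦ 1
A = 1/2, B = 1/2 ↦ 1
A = 1/2, B = 1 ↦ 1
A = 1, B = 0 ↦ 1
A = 1, B = 1/2 ↦ 1
A = 1, B = 1 ↦ 1
Every assignment gives a value ≥ 1.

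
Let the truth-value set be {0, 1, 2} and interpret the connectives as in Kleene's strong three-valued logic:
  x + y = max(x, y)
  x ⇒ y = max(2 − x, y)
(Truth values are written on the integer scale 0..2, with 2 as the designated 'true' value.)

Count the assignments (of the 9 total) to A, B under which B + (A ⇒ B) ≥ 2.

A = 0, B = 0 ↦ 2  ≥
A = 0, B = 1 ↦ 2  ≥
A = 0, B = 2 ↦ 2  ≥
A = 1, B = 0 ↦ 1  <
A = 1, B = 1 ↦ 1  <
A = 1, B = 2 ↦ 2  ≥
A = 2, B = 0 ↦ 0  <
A = 2, B = 1 ↦ 1  <
A = 2, B = 2 ↦ 2  ≥
So 5 of the 9 assignments meet the threshold.

5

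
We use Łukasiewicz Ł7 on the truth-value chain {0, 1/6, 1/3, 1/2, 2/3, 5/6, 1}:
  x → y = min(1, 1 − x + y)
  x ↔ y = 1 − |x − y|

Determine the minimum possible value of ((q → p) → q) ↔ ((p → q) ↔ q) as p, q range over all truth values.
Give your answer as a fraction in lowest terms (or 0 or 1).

Take p = 1, q = 0:
q → p = 0 → 1 = 1
(q → p) → q = 1 → 0 = 0
p → q = 1 → 0 = 0
(p → q) ↔ q = 0 ↔ 0 = 1
((q → p) → q) ↔ ((p → q) ↔ q) = 0 ↔ 1 = 0
No assignment yields a value below 0, so this is the minimum.

0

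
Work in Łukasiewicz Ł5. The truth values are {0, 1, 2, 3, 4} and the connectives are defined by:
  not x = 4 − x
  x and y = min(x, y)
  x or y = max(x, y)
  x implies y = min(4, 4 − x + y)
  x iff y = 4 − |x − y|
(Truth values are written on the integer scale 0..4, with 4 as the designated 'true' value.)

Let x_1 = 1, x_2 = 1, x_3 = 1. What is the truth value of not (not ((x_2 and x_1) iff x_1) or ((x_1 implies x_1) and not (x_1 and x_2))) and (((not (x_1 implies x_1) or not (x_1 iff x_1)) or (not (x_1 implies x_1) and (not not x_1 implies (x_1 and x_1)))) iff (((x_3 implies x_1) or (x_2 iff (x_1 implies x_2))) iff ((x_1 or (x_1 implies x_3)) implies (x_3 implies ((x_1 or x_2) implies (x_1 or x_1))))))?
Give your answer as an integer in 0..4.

x_2 and x_1 = 1 and 1 = 1
(x_2 and x_1) iff x_1 = 1 iff 1 = 4
not ((x_2 and x_1) iff x_1) = not 4 = 0
x_1 implies x_1 = 1 implies 1 = 4
x_1 and x_2 = 1 and 1 = 1
not (x_1 and x_2) = not 1 = 3
(x_1 implies x_1) and not (x_1 and x_2) = 4 and 3 = 3
not ((x_2 and x_1) iff x_1) or ((x_1 implies x_1) and not (x_1 and x_2)) = 0 or 3 = 3
not (not ((x_2 and x_1) iff x_1) or ((x_1 implies x_1) and not (x_1 and x_2))) = not 3 = 1
x_1 implies x_1 = 1 implies 1 = 4
not (x_1 implies x_1) = not 4 = 0
x_1 iff x_1 = 1 iff 1 = 4
not (x_1 iff x_1) = not 4 = 0
not (x_1 implies x_1) or not (x_1 iff x_1) = 0 or 0 = 0
x_1 implies x_1 = 1 implies 1 = 4
not (x_1 implies x_1) = not 4 = 0
not x_1 = not 1 = 3
not not x_1 = not 3 = 1
x_1 and x_1 = 1 and 1 = 1
not not x_1 implies (x_1 and x_1) = 1 implies 1 = 4
not (x_1 implies x_1) and (not not x_1 implies (x_1 and x_1)) = 0 and 4 = 0
(not (x_1 implies x_1) or not (x_1 iff x_1)) or (not (x_1 implies x_1) and (not not x_1 implies (x_1 and x_1))) = 0 or 0 = 0
x_3 implies x_1 = 1 implies 1 = 4
x_1 implies x_2 = 1 implies 1 = 4
x_2 iff (x_1 implies x_2) = 1 iff 4 = 1
(x_3 implies x_1) or (x_2 iff (x_1 implies x_2)) = 4 or 1 = 4
x_1 implies x_3 = 1 implies 1 = 4
x_1 or (x_1 implies x_3) = 1 or 4 = 4
x_1 or x_2 = 1 or 1 = 1
x_1 or x_1 = 1 or 1 = 1
(x_1 or x_2) implies (x_1 or x_1) = 1 implies 1 = 4
x_3 implies ((x_1 or x_2) implies (x_1 or x_1)) = 1 implies 4 = 4
(x_1 or (x_1 implies x_3)) implies (x_3 implies ((x_1 or x_2) implies (x_1 or x_1))) = 4 implies 4 = 4
((x_3 implies x_1) or (x_2 iff (x_1 implies x_2))) iff ((x_1 or (x_1 implies x_3)) implies (x_3 implies ((x_1 or x_2) implies (x_1 or x_1)))) = 4 iff 4 = 4
((not (x_1 implies x_1) or not (x_1 iff x_1)) or (not (x_1 implies x_1) and (not not x_1 implies (x_1 and x_1)))) iff (((x_3 implies x_1) or (x_2 iff (x_1 implies x_2))) iff ((x_1 or (x_1 implies x_3)) implies (x_3 implies ((x_1 or x_2) implies (x_1 or x_1))))) = 0 iff 4 = 0
not (not ((x_2 and x_1) iff x_1) or ((x_1 implies x_1) and not (x_1 and x_2))) and (((not (x_1 implies x_1) or not (x_1 iff x_1)) or (not (x_1 implies x_1) and (not not x_1 implies (x_1 and x_1)))) iff (((x_3 implies x_1) or (x_2 iff (x_1 implies x_2))) iff ((x_1 or (x_1 implies x_3)) implies (x_3 implies ((x_1 or x_2) implies (x_1 or x_1)))))) = 1 and 0 = 0

0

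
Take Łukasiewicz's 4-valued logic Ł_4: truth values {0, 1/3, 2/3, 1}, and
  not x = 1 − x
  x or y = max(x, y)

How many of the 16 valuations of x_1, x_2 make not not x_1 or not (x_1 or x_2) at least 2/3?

x_1 = 0, x_2 = 0 ↦ 1  ≥
x_1 = 0, x_2 = 1/3 ↦ 2/3  ≥
x_1 = 0, x_2 = 2/3 ↦ 1/3  <
x_1 = 0, x_2 = 1 ↦ 0  <
x_1 = 1/3, x_2 = 0 ↦ 2/3  ≥
x_1 = 1/3, x_2 = 1/3 ↦ 2/3  ≥
x_1 = 1/3, x_2 = 2/3 ↦ 1/3  <
x_1 = 1/3, x_2 = 1 ↦ 1/3  <
x_1 = 2/3, x_2 = 0 ↦ 2/3  ≥
x_1 = 2/3, x_2 = 1/3 ↦ 2/3  ≥
x_1 = 2/3, x_2 = 2/3 ↦ 2/3  ≥
x_1 = 2/3, x_2 = 1 ↦ 2/3  ≥
x_1 = 1, x_2 = 0 ↦ 1  ≥
x_1 = 1, x_2 = 1/3 ↦ 1  ≥
x_1 = 1, x_2 = 2/3 ↦ 1  ≥
x_1 = 1, x_2 = 1 ↦ 1  ≥
So 12 of the 16 assignments meet the threshold.

12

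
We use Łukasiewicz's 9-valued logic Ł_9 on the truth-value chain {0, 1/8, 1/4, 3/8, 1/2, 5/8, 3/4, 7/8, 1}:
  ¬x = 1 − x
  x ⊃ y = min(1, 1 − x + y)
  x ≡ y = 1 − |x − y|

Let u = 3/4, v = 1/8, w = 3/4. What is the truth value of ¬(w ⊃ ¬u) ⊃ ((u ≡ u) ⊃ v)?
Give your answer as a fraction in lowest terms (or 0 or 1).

¬u = ¬3/4 = 1/4
w ⊃ ¬u = 3/4 ⊃ 1/4 = 1/2
¬(w ⊃ ¬u) = ¬1/2 = 1/2
u ≡ u = 3/4 ≡ 3/4 = 1
(u ≡ u) ⊃ v = 1 ⊃ 1/8 = 1/8
¬(w ⊃ ¬u) ⊃ ((u ≡ u) ⊃ v) = 1/2 ⊃ 1/8 = 5/8

5/8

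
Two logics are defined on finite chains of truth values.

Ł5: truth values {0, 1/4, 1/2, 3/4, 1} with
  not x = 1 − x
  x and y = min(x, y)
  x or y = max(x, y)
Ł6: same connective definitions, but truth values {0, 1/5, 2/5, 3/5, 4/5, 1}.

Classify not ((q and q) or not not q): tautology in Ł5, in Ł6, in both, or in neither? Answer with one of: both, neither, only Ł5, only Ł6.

In Ł5: at q = 1/4 the value is 3/4 — not a tautology.
In Ł6: at q = 1/5 the value is 4/5 — not a tautology.

neither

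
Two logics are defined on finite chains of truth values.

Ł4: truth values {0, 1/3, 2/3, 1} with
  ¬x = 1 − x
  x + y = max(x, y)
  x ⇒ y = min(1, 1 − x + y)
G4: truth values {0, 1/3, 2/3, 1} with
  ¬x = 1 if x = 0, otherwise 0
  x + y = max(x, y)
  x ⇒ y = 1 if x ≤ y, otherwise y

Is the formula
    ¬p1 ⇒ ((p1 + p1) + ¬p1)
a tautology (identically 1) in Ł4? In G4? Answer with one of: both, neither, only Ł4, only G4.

In Ł4: every assignment gives 1 — tautology.
In G4: every assignment gives 1 — tautology.

both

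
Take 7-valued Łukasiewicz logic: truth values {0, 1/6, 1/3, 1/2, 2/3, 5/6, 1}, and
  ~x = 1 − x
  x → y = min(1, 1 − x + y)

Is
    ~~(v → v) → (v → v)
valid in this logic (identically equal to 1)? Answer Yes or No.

Yes

v = 0 ↦ 1
v = 1/6 ↦ 1
v = 1/3 ↦ 1
v = 1/2 ↦ 1
v = 2/3 ↦ 1
v = 5/6 ↦ 1
v = 1 ↦ 1
Every assignment gives a value ≥ 1.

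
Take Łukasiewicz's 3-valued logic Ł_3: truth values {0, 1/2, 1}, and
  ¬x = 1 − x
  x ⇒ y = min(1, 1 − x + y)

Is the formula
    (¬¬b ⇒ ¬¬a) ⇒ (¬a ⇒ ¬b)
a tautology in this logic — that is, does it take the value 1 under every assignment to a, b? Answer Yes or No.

Yes

a = 0, b = 0 ↦ 1
a = 0, b = 1/2 ↦ 1
a = 0, b = 1 ↦ 1
a = 1/2, b = 0 ↦ 1
a = 1/2, b = 1/2 ↦ 1
a = 1/2, b = 1 ↦ 1
a = 1, b = 0 ↦ 1
a = 1, b = 1/2 ↦ 1
a = 1, b = 1 ↦ 1
Every assignment gives a value ≥ 1.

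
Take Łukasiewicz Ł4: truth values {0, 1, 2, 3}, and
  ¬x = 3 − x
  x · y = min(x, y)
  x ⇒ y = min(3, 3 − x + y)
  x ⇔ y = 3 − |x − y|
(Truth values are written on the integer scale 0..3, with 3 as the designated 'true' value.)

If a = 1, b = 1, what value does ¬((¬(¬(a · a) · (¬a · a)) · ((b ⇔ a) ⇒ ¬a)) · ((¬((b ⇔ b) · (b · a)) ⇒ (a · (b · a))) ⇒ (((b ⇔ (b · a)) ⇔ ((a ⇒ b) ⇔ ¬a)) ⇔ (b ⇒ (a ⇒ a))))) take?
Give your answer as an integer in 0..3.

a · a = 1 · 1 = 1
¬(a · a) = ¬1 = 2
¬a = ¬1 = 2
¬a · a = 2 · 1 = 1
¬(a · a) · (¬a · a) = 2 · 1 = 1
¬(¬(a · a) · (¬a · a)) = ¬1 = 2
b ⇔ a = 1 ⇔ 1 = 3
¬a = ¬1 = 2
(b ⇔ a) ⇒ ¬a = 3 ⇒ 2 = 2
¬(¬(a · a) · (¬a · a)) · ((b ⇔ a) ⇒ ¬a) = 2 · 2 = 2
b ⇔ b = 1 ⇔ 1 = 3
b · a = 1 · 1 = 1
(b ⇔ b) · (b · a) = 3 · 1 = 1
¬((b ⇔ b) · (b · a)) = ¬1 = 2
b · a = 1 · 1 = 1
a · (b · a) = 1 · 1 = 1
¬((b ⇔ b) · (b · a)) ⇒ (a · (b · a)) = 2 ⇒ 1 = 2
b · a = 1 · 1 = 1
b ⇔ (b · a) = 1 ⇔ 1 = 3
a ⇒ b = 1 ⇒ 1 = 3
¬a = ¬1 = 2
(a ⇒ b) ⇔ ¬a = 3 ⇔ 2 = 2
(b ⇔ (b · a)) ⇔ ((a ⇒ b) ⇔ ¬a) = 3 ⇔ 2 = 2
a ⇒ a = 1 ⇒ 1 = 3
b ⇒ (a ⇒ a) = 1 ⇒ 3 = 3
((b ⇔ (b · a)) ⇔ ((a ⇒ b) ⇔ ¬a)) ⇔ (b ⇒ (a ⇒ a)) = 2 ⇔ 3 = 2
(¬((b ⇔ b) · (b · a)) ⇒ (a · (b · a))) ⇒ (((b ⇔ (b · a)) ⇔ ((a ⇒ b) ⇔ ¬a)) ⇔ (b ⇒ (a ⇒ a))) = 2 ⇒ 2 = 3
(¬(¬(a · a) · (¬a · a)) · ((b ⇔ a) ⇒ ¬a)) · ((¬((b ⇔ b) · (b · a)) ⇒ (a · (b · a))) ⇒ (((b ⇔ (b · a)) ⇔ ((a ⇒ b) ⇔ ¬a)) ⇔ (b ⇒ (a ⇒ a)))) = 2 · 3 = 2
¬((¬(¬(a · a) · (¬a · a)) · ((b ⇔ a) ⇒ ¬a)) · ((¬((b ⇔ b) · (b · a)) ⇒ (a · (b · a))) ⇒ (((b ⇔ (b · a)) ⇔ ((a ⇒ b) ⇔ ¬a)) ⇔ (b ⇒ (a ⇒ a))))) = ¬2 = 1

1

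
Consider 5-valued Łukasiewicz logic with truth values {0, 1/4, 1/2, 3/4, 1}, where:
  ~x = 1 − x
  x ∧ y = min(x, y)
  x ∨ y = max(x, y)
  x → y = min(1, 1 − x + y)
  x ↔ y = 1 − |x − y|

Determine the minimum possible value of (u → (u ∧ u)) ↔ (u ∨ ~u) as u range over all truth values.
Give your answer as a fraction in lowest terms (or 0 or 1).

Take u = 1/2:
u ∧ u = 1/2 ∧ 1/2 = 1/2
u → (u ∧ u) = 1/2 → 1/2 = 1
~u = ~1/2 = 1/2
u ∨ ~u = 1/2 ∨ 1/2 = 1/2
(u → (u ∧ u)) ↔ (u ∨ ~u) = 1 ↔ 1/2 = 1/2
No assignment yields a value below 1/2, so this is the minimum.

1/2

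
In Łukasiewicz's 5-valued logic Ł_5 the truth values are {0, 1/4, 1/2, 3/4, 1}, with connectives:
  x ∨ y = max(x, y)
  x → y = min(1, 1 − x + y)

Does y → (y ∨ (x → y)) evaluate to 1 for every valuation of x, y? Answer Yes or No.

Yes

At x = 1/4, y = 1/2, for instance:
x → y = 1/4 → 1/2 = 1
y ∨ (x → y) = 1/2 ∨ 1 = 1
y → (y ∨ (x → y)) = 1/2 → 1 = 1
and checking the remaining 24 assignments likewise gives ≥ 1 in every case.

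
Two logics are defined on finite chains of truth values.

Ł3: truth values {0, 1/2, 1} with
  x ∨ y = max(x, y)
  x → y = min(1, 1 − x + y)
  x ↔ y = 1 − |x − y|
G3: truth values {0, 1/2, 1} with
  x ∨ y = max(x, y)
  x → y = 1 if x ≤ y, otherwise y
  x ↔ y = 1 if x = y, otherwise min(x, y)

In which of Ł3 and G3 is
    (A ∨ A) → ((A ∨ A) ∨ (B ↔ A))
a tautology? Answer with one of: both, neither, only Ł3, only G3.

both

In Ł3: every assignment gives 1 — tautology.
In G3: every assignment gives 1 — tautology.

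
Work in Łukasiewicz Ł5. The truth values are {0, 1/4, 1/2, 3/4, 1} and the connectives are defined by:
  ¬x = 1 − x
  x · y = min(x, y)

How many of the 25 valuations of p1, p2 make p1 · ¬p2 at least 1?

value 1: 1 assignment (counts)
value 3/4: 3 assignments
value 1/2: 5 assignments
value 1/4: 7 assignments
value 0: 9 assignments
So 1 of the 25 assignments meets the threshold.

1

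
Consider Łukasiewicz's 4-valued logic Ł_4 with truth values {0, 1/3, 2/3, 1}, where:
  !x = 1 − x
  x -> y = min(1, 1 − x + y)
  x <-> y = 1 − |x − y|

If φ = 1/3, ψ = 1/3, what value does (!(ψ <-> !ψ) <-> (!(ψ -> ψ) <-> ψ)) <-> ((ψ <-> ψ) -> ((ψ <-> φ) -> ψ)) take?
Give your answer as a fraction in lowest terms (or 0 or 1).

2/3

!ψ = !1/3 = 2/3
ψ <-> !ψ = 1/3 <-> 2/3 = 2/3
!(ψ <-> !ψ) = !2/3 = 1/3
ψ -> ψ = 1/3 -> 1/3 = 1
!(ψ -> ψ) = !1 = 0
!(ψ -> ψ) <-> ψ = 0 <-> 1/3 = 2/3
!(ψ <-> !ψ) <-> (!(ψ -> ψ) <-> ψ) = 1/3 <-> 2/3 = 2/3
ψ <-> ψ = 1/3 <-> 1/3 = 1
ψ <-> φ = 1/3 <-> 1/3 = 1
(ψ <-> φ) -> ψ = 1 -> 1/3 = 1/3
(ψ <-> ψ) -> ((ψ <-> φ) -> ψ) = 1 -> 1/3 = 1/3
(!(ψ <-> !ψ) <-> (!(ψ -> ψ) <-> ψ)) <-> ((ψ <-> ψ) -> ((ψ <-> φ) -> ψ)) = 2/3 <-> 1/3 = 2/3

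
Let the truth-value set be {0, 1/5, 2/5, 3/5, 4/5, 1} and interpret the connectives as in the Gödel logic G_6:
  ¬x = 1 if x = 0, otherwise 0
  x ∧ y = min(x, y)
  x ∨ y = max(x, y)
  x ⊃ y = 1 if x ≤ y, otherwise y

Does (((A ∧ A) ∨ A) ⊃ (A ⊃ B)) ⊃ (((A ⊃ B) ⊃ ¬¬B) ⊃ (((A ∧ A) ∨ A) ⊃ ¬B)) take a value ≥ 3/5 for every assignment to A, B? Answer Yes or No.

Counterexample: take A = 1/5, B = 1/5.
A ∧ A = 1/5 ∧ 1/5 = 1/5
(A ∧ A) ∨ A = 1/5 ∨ 1/5 = 1/5
A ⊃ B = 1/5 ⊃ 1/5 = 1
((A ∧ A) ∨ A) ⊃ (A ⊃ B) = 1/5 ⊃ 1 = 1
A ⊃ B = 1/5 ⊃ 1/5 = 1
¬B = ¬1/5 = 0
¬¬B = ¬0 = 1
(A ⊃ B) ⊃ ¬¬B = 1 ⊃ 1 = 1
A ∧ A = 1/5 ∧ 1/5 = 1/5
(A ∧ A) ∨ A = 1/5 ∨ 1/5 = 1/5
¬B = ¬1/5 = 0
((A ∧ A) ∨ A) ⊃ ¬B = 1/5 ⊃ 0 = 0
((A ⊃ B) ⊃ ¬¬B) ⊃ (((A ∧ A) ∨ A) ⊃ ¬B) = 1 ⊃ 0 = 0
(((A ∧ A) ∨ A) ⊃ (A ⊃ B)) ⊃ (((A ⊃ B) ⊃ ¬¬B) ⊃ (((A ∧ A) ∨ A) ⊃ ¬B)) = 1 ⊃ 0 = 0
This gives 0, which is below 3/5.

No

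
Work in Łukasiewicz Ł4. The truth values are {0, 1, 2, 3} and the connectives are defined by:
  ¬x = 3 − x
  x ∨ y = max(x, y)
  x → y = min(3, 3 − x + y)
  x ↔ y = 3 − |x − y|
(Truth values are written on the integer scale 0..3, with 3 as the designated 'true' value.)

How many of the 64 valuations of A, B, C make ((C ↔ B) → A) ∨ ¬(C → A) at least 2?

56

value 3: 39 assignments (counts)
value 2: 17 assignments (counts)
value 1: 7 assignments
value 0: 1 assignment
So 56 of the 64 assignments meet the threshold.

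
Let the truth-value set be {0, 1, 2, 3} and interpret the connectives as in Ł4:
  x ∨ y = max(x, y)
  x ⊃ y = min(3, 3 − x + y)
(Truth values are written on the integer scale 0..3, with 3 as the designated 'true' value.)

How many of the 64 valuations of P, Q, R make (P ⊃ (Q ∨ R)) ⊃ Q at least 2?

value 3: 22 assignments (counts)
value 2: 18 assignments (counts)
value 1: 14 assignments
value 0: 10 assignments
So 40 of the 64 assignments meet the threshold.

40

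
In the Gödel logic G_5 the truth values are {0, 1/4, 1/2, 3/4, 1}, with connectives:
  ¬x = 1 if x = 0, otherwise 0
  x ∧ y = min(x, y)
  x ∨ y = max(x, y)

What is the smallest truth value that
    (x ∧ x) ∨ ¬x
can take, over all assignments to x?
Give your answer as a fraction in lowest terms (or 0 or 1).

1/4

Take x = 1/4:
x ∧ x = 1/4 ∧ 1/4 = 1/4
¬x = ¬1/4 = 0
(x ∧ x) ∨ ¬x = 1/4 ∨ 0 = 1/4
No assignment yields a value below 1/4, so this is the minimum.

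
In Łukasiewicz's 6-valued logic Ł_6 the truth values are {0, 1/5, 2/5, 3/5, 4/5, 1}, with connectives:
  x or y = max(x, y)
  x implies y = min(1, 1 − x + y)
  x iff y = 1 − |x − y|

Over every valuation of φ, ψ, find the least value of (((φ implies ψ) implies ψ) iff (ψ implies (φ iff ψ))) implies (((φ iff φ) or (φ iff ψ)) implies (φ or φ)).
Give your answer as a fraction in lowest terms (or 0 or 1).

1/5

Take φ = 0, ψ = 3/5:
φ implies ψ = 0 implies 3/5 = 1
(φ implies ψ) implies ψ = 1 implies 3/5 = 3/5
φ iff ψ = 0 iff 3/5 = 2/5
ψ implies (φ iff ψ) = 3/5 implies 2/5 = 4/5
((φ implies ψ) implies ψ) iff (ψ implies (φ iff ψ)) = 3/5 iff 4/5 = 4/5
φ iff φ = 0 iff 0 = 1
φ iff ψ = 0 iff 3/5 = 2/5
(φ iff φ) or (φ iff ψ) = 1 or 2/5 = 1
φ or φ = 0 or 0 = 0
((φ iff φ) or (φ iff ψ)) implies (φ or φ) = 1 implies 0 = 0
(((φ implies ψ) implies ψ) iff (ψ implies (φ iff ψ))) implies (((φ iff φ) or (φ iff ψ)) implies (φ or φ)) = 4/5 implies 0 = 1/5
No assignment yields a value below 1/5, so this is the minimum.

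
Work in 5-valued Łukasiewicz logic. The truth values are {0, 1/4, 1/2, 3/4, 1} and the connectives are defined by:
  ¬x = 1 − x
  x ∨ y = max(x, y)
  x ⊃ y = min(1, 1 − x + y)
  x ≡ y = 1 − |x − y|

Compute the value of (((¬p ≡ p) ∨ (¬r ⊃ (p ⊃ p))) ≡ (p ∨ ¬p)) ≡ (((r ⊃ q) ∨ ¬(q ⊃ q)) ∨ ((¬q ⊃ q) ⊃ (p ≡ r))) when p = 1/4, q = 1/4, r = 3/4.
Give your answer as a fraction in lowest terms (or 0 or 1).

3/4

¬p = ¬1/4 = 3/4
¬p ≡ p = 3/4 ≡ 1/4 = 1/2
¬r = ¬3/4 = 1/4
p ⊃ p = 1/4 ⊃ 1/4 = 1
¬r ⊃ (p ⊃ p) = 1/4 ⊃ 1 = 1
(¬p ≡ p) ∨ (¬r ⊃ (p ⊃ p)) = 1/2 ∨ 1 = 1
¬p = ¬1/4 = 3/4
p ∨ ¬p = 1/4 ∨ 3/4 = 3/4
((¬p ≡ p) ∨ (¬r ⊃ (p ⊃ p))) ≡ (p ∨ ¬p) = 1 ≡ 3/4 = 3/4
r ⊃ q = 3/4 ⊃ 1/4 = 1/2
q ⊃ q = 1/4 ⊃ 1/4 = 1
¬(q ⊃ q) = ¬1 = 0
(r ⊃ q) ∨ ¬(q ⊃ q) = 1/2 ∨ 0 = 1/2
¬q = ¬1/4 = 3/4
¬q ⊃ q = 3/4 ⊃ 1/4 = 1/2
p ≡ r = 1/4 ≡ 3/4 = 1/2
(¬q ⊃ q) ⊃ (p ≡ r) = 1/2 ⊃ 1/2 = 1
((r ⊃ q) ∨ ¬(q ⊃ q)) ∨ ((¬q ⊃ q) ⊃ (p ≡ r)) = 1/2 ∨ 1 = 1
(((¬p ≡ p) ∨ (¬r ⊃ (p ⊃ p))) ≡ (p ∨ ¬p)) ≡ (((r ⊃ q) ∨ ¬(q ⊃ q)) ∨ ((¬q ⊃ q) ⊃ (p ≡ r))) = 3/4 ≡ 1 = 3/4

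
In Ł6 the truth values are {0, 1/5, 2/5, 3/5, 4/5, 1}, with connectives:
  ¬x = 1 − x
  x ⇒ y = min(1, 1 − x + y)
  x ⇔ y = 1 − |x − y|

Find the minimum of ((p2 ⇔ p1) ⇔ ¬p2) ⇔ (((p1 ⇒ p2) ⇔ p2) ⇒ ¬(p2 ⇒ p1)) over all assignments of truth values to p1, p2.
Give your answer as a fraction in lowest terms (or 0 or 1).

Take p1 = 4/5, p2 = 2/5:
p2 ⇔ p1 = 2/5 ⇔ 4/5 = 3/5
¬p2 = ¬2/5 = 3/5
(p2 ⇔ p1) ⇔ ¬p2 = 3/5 ⇔ 3/5 = 1
p1 ⇒ p2 = 4/5 ⇒ 2/5 = 3/5
(p1 ⇒ p2) ⇔ p2 = 3/5 ⇔ 2/5 = 4/5
p2 ⇒ p1 = 2/5 ⇒ 4/5 = 1
¬(p2 ⇒ p1) = ¬1 = 0
((p1 ⇒ p2) ⇔ p2) ⇒ ¬(p2 ⇒ p1) = 4/5 ⇒ 0 = 1/5
((p2 ⇔ p1) ⇔ ¬p2) ⇔ (((p1 ⇒ p2) ⇔ p2) ⇒ ¬(p2 ⇒ p1)) = 1 ⇔ 1/5 = 1/5
No assignment yields a value below 1/5, so this is the minimum.

1/5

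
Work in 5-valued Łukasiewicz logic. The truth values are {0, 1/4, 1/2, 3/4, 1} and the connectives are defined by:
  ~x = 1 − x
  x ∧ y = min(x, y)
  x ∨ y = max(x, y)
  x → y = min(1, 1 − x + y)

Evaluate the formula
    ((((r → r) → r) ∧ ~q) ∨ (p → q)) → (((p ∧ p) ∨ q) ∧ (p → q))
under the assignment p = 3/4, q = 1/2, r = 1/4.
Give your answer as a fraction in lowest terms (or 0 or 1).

r → r = 1/4 → 1/4 = 1
(r → r) → r = 1 → 1/4 = 1/4
~q = ~1/2 = 1/2
((r → r) → r) ∧ ~q = 1/4 ∧ 1/2 = 1/4
p → q = 3/4 → 1/2 = 3/4
(((r → r) → r) ∧ ~q) ∨ (p → q) = 1/4 ∨ 3/4 = 3/4
p ∧ p = 3/4 ∧ 3/4 = 3/4
(p ∧ p) ∨ q = 3/4 ∨ 1/2 = 3/4
p → q = 3/4 → 1/2 = 3/4
((p ∧ p) ∨ q) ∧ (p → q) = 3/4 ∧ 3/4 = 3/4
((((r → r) → r) ∧ ~q) ∨ (p → q)) → (((p ∧ p) ∨ q) ∧ (p → q)) = 3/4 → 3/4 = 1

1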